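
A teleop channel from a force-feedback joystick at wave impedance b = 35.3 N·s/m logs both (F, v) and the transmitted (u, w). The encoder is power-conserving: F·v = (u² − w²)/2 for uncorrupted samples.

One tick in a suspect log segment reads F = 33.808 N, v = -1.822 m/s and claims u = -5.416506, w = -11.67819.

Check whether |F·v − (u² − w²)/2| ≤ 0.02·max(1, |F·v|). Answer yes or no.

no

F·v = 33.808×(-1.822) = -61.598176 W.
(u² − w²)/2 = (29.338537 − 136.380122)/2 = -53.520792 W.
|Δ| = 8.077384;  2% of max(1, |F·v|) = 1.231964.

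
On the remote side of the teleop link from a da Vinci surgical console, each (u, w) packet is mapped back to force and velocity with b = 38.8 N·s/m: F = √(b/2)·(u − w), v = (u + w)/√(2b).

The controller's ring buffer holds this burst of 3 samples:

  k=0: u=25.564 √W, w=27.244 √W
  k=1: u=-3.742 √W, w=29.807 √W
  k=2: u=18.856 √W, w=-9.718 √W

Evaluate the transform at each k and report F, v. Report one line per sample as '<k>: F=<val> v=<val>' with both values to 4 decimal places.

k=0: u−w=-1.6800, u+w=52.8080; √(b/2)=4.4045, √(2b)=8.8091; F=4.4045×(-1.68)=-7.3996, v=52.8080/8.8091=5.9947
k=1: u−w=-33.5490, u+w=26.0650; √(b/2)=4.4045, √(2b)=8.8091; F=4.4045×(-33.549)=-147.7680, v=26.0650/8.8091=2.9589
k=2: u−w=28.5740, u+w=9.1380; √(b/2)=4.4045, √(2b)=8.8091; F=4.4045×28.574=125.8554, v=9.1380/8.8091=1.0373

0: F=-7.3996 v=5.9947
1: F=-147.7680 v=2.9589
2: F=125.8554 v=1.0373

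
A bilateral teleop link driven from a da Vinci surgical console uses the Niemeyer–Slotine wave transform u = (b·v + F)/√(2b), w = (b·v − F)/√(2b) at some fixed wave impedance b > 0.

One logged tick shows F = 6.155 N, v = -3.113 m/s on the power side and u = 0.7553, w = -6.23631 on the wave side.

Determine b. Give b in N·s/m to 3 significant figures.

u + w = -5.48101;  u + w = √(2b)·v, so √(2b) = -5.48101/(-3.113) = 1.76068.
b = (√(2b))²/2 = 3.10001/2 = 1.55000.
(Check via u − w = 2F/√(2b): u − w = 6.99161, 2F/√(2b) = 6.99160.)

b = 1.55 N·s/m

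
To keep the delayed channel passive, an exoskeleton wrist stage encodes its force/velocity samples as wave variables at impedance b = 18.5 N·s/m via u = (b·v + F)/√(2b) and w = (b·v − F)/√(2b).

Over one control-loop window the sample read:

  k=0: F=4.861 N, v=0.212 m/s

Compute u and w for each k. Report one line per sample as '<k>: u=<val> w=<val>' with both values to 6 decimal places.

0: u=1.443916 w=-0.154371

k=0: b·v=18.5×0.212=3.922000; √(2b)=6.082763; u=(3.922000+4.861)/6.082763=1.443916, w=(3.922000−4.861)/6.082763=-0.154371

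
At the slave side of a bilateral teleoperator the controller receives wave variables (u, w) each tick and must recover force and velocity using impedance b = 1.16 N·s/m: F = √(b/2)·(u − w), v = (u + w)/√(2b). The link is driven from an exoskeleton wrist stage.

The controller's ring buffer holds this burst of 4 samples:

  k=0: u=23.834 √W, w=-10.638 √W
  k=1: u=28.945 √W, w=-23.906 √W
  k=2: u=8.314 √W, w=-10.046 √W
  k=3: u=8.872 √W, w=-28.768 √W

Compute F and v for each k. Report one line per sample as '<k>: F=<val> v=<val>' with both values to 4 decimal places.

0: F=26.2531 v=8.6636
1: F=40.2501 v=3.3083
2: F=13.9826 v=-1.1371
3: F=28.6658 v=-13.0624

k=0: u−w=34.4720, u+w=13.1960; √(b/2)=0.7616, √(2b)=1.5232; F=0.7616×34.472=26.2531, v=13.1960/1.5232=8.6636
k=1: u−w=52.8510, u+w=5.0390; √(b/2)=0.7616, √(2b)=1.5232; F=0.7616×52.851=40.2501, v=5.0390/1.5232=3.3083
k=2: u−w=18.3600, u+w=-1.7320; √(b/2)=0.7616, √(2b)=1.5232; F=0.7616×18.36=13.9826, v=-1.7320/1.5232=-1.1371
k=3: u−w=37.6400, u+w=-19.8960; √(b/2)=0.7616, √(2b)=1.5232; F=0.7616×37.64=28.6658, v=-19.8960/1.5232=-13.0624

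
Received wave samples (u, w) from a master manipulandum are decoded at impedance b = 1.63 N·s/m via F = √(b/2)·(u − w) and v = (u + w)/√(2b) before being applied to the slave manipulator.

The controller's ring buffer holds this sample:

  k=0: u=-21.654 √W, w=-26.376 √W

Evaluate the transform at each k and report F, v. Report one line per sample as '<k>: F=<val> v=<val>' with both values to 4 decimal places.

k=0: u−w=4.7220, u+w=-48.0300; √(b/2)=0.9028, √(2b)=1.8055; F=0.9028×4.722=4.2629, v=-48.0300/1.8055=-26.6014

0: F=4.2629 v=-26.6014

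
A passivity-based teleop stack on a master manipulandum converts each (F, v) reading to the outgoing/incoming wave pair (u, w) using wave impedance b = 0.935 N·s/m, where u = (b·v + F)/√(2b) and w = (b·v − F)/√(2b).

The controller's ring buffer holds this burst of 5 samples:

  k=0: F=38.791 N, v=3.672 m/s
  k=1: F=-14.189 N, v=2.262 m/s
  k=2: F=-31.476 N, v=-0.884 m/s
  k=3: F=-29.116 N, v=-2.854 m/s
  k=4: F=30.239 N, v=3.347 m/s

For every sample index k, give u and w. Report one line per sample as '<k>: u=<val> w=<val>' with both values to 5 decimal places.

0: u=30.87748 w=-25.85610
1: u=-8.82941 w=11.92264
2: u=-23.62196 w=22.41310
3: u=-23.24312 w=19.34033
4: u=24.40142 w=-19.82447

k=0: b·v=0.935×3.672=3.43332; √(2b)=1.36748; u=(3.43332+38.791)/1.36748=30.87748, w=(3.43332−38.791)/1.36748=-25.85610
k=1: b·v=0.935×2.262=2.11497; √(2b)=1.36748; u=(2.11497+(-14.189))/1.36748=-8.82941, w=(2.11497−(-14.189))/1.36748=11.92264
k=2: b·v=0.935×(-0.884)=-0.82654; √(2b)=1.36748; u=(-0.82654+(-31.476))/1.36748=-23.62196, w=(-0.82654−(-31.476))/1.36748=22.41310
k=3: b·v=0.935×(-2.854)=-2.66849; √(2b)=1.36748; u=(-2.66849+(-29.116))/1.36748=-23.24312, w=(-2.66849−(-29.116))/1.36748=19.34033
k=4: b·v=0.935×3.347=3.12945; √(2b)=1.36748; u=(3.12945+30.239)/1.36748=24.40142, w=(3.12945−30.239)/1.36748=-19.82447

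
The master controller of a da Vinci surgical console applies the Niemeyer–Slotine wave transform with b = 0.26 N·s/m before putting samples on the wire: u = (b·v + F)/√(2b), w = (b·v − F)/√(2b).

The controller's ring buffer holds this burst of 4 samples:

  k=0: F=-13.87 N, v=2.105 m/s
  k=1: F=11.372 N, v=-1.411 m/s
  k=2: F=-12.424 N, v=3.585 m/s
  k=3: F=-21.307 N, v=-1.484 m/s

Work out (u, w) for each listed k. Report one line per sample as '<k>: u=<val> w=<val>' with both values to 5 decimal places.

0: u=-18.47526 w=19.99320
1: u=15.26138 w=-16.27887
2: u=-15.93640 w=18.52158
3: u=-30.08256 w=29.01243

k=0: b·v=0.26×2.105=0.54730; √(2b)=0.72111; u=(0.54730+(-13.87))/0.72111=-18.47526, w=(0.54730−(-13.87))/0.72111=19.99320
k=1: b·v=0.26×(-1.411)=-0.36686; √(2b)=0.72111; u=(-0.36686+11.372)/0.72111=15.26138, w=(-0.36686−11.372)/0.72111=-16.27887
k=2: b·v=0.26×3.585=0.93210; √(2b)=0.72111; u=(0.93210+(-12.424))/0.72111=-15.93640, w=(0.93210−(-12.424))/0.72111=18.52158
k=3: b·v=0.26×(-1.484)=-0.38584; √(2b)=0.72111; u=(-0.38584+(-21.307))/0.72111=-30.08256, w=(-0.38584−(-21.307))/0.72111=29.01243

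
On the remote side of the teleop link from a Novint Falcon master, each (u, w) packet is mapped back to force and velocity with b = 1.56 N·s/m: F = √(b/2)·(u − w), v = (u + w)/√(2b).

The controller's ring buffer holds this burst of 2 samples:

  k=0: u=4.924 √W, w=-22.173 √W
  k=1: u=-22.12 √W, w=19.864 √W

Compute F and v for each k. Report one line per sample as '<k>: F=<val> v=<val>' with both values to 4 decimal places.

0: F=23.9314 v=-9.7653
1: F=-37.0793 v=-1.2772

k=0: u−w=27.0970, u+w=-17.2490; √(b/2)=0.8832, √(2b)=1.7664; F=0.8832×27.097=23.9314, v=-17.2490/1.7664=-9.7653
k=1: u−w=-41.9840, u+w=-2.2560; √(b/2)=0.8832, √(2b)=1.7664; F=0.8832×(-41.984)=-37.0793, v=-2.2560/1.7664=-1.2772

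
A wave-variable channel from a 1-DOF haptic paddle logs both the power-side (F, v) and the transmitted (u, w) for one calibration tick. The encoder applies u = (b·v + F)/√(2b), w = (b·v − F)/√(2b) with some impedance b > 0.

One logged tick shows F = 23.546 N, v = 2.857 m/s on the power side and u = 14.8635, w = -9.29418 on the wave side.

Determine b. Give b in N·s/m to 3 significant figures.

b = 1.9 N·s/m

u + w = 5.5693;  u + w = √(2b)·v, so √(2b) = 5.5693/2.857 = 1.9494.
b = (√(2b))²/2 = 3.8000/2 = 1.9000.
(Check via u − w = 2F/√(2b): u − w = 24.1577, 2F/√(2b) = 24.1577.)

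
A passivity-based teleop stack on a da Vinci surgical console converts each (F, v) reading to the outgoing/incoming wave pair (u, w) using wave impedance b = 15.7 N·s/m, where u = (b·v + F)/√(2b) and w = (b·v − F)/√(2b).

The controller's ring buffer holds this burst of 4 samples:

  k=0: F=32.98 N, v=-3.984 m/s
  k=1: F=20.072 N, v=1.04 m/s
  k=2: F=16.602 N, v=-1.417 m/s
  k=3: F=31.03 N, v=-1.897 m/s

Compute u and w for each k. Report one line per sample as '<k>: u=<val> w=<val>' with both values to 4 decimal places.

0: u=-5.2768 w=-17.0478
1: u=6.4959 w=-0.6681
2: u=-1.0074 w=-6.9329
3: u=0.2226 w=-10.8525

k=0: b·v=15.7×(-3.984)=-62.5488; √(2b)=5.6036; u=(-62.5488+32.98)/5.6036=-5.2768, w=(-62.5488−32.98)/5.6036=-17.0478
k=1: b·v=15.7×1.04=16.3280; √(2b)=5.6036; u=(16.3280+20.072)/5.6036=6.4959, w=(16.3280−20.072)/5.6036=-0.6681
k=2: b·v=15.7×(-1.417)=-22.2469; √(2b)=5.6036; u=(-22.2469+16.602)/5.6036=-1.0074, w=(-22.2469−16.602)/5.6036=-6.9329
k=3: b·v=15.7×(-1.897)=-29.7829; √(2b)=5.6036; u=(-29.7829+31.03)/5.6036=0.2226, w=(-29.7829−31.03)/5.6036=-10.8525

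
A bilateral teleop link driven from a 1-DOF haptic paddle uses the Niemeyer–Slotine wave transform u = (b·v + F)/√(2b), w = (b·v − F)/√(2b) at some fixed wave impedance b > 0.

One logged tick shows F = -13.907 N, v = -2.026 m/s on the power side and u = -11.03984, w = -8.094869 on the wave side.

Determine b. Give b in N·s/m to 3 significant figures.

b = 44.6 N·s/m

u + w = -19.134709;  u + w = √(2b)·v, so √(2b) = -19.134709/(-2.026) = 9.444575.
b = (√(2b))²/2 = 89.199997/2 = 44.599999.
(Check via u − w = 2F/√(2b): u − w = -2.944971, 2F/√(2b) = -2.944971.)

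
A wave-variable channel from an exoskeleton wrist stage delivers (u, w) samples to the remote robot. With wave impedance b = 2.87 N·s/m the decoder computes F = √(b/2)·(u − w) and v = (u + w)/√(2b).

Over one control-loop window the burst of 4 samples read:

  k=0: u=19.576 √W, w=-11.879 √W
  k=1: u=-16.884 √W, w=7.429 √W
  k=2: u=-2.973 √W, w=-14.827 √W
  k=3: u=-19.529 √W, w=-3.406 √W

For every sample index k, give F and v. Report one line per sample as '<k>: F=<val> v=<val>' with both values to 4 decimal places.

k=0: u−w=31.4550, u+w=7.6970; √(b/2)=1.1979, √(2b)=2.3958; F=1.1979×31.455=37.6804, v=7.6970/2.3958=3.2127
k=1: u−w=-24.3130, u+w=-9.4550; √(b/2)=1.1979, √(2b)=2.3958; F=1.1979×(-24.313)=-29.1249, v=-9.4550/2.3958=-3.9464
k=2: u−w=11.8540, u+w=-17.8000; √(b/2)=1.1979, √(2b)=2.3958; F=1.1979×11.854=14.2001, v=-17.8000/2.3958=-7.4296
k=3: u−w=-16.1230, u+w=-22.9350; √(b/2)=1.1979, √(2b)=2.3958; F=1.1979×(-16.123)=-19.3140, v=-22.9350/2.3958=-9.5729

0: F=37.6804 v=3.2127
1: F=-29.1249 v=-3.9464
2: F=14.2001 v=-7.4296
3: F=-19.3140 v=-9.5729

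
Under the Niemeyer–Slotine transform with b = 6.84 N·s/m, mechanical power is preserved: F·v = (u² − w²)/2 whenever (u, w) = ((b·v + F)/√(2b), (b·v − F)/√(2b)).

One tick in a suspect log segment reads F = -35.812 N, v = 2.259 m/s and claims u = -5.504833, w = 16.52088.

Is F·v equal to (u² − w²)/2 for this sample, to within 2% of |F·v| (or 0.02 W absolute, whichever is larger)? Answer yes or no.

no

F·v = (-35.812)×2.259 = -80.899308 W.
(u² − w²)/2 = (30.303186 − 272.939476)/2 = -121.318145 W.
|Δ| = 40.418837;  2% of max(1, |F·v|) = 1.617986.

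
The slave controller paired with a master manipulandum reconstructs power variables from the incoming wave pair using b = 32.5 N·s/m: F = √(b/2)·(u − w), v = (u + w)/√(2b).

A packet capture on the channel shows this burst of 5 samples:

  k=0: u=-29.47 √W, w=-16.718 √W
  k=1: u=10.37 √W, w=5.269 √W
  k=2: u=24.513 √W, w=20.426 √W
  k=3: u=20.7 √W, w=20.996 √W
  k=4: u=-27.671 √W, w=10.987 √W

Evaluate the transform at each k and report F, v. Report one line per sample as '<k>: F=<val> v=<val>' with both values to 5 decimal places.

k=0: u−w=-12.75200, u+w=-46.18800; √(b/2)=4.03113, √(2b)=8.06226; F=4.03113×(-12.752)=-51.40496, v=-46.18800/8.06226=-5.72892
k=1: u−w=5.10100, u+w=15.63900; √(b/2)=4.03113, √(2b)=8.06226; F=4.03113×5.101=20.56279, v=15.63900/8.06226=1.93978
k=2: u−w=4.08700, u+w=44.93900; √(b/2)=4.03113, √(2b)=8.06226; F=4.03113×4.087=16.47522, v=44.93900/8.06226=5.57400
k=3: u−w=-0.29600, u+w=41.69600; √(b/2)=4.03113, √(2b)=8.06226; F=4.03113×(-0.296)=-1.19321, v=41.69600/8.06226=5.17175
k=4: u−w=-38.65800, u+w=-16.68400; √(b/2)=4.03113, √(2b)=8.06226; F=4.03113×(-38.658)=-155.83538, v=-16.68400/8.06226=-2.06940

0: F=-51.40496 v=-5.72892
1: F=20.56279 v=1.93978
2: F=16.47522 v=5.57400
3: F=-1.19321 v=5.17175
4: F=-155.83538 v=-2.06940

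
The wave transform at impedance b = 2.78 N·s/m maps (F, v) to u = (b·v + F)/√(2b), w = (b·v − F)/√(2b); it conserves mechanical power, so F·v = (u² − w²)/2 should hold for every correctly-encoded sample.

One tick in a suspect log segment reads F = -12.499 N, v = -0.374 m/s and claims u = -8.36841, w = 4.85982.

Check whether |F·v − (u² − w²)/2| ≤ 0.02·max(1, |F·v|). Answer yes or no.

no

F·v = (-12.499)×(-0.374) = 4.6746 W.
(u² − w²)/2 = (70.0303 − 23.6179)/2 = 23.2062 W.
|Δ| = 18.5316;  2% of max(1, |F·v|) = 0.0935.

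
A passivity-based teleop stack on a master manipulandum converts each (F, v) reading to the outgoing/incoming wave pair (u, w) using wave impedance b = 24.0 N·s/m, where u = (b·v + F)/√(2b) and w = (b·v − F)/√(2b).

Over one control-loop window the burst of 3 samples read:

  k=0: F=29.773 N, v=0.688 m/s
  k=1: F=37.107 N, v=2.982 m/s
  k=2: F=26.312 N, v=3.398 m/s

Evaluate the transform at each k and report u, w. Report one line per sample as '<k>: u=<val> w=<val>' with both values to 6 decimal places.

0: u=6.680664 w=-1.914060
1: u=15.685885 w=4.974017
2: u=15.568827 w=7.973207

k=0: b·v=24.0×0.688=16.512000; √(2b)=6.928203; u=(16.512000+29.773)/6.928203=6.680664, w=(16.512000−29.773)/6.928203=-1.914060
k=1: b·v=24.0×2.982=71.568000; √(2b)=6.928203; u=(71.568000+37.107)/6.928203=15.685885, w=(71.568000−37.107)/6.928203=4.974017
k=2: b·v=24.0×3.398=81.552000; √(2b)=6.928203; u=(81.552000+26.312)/6.928203=15.568827, w=(81.552000−26.312)/6.928203=7.973207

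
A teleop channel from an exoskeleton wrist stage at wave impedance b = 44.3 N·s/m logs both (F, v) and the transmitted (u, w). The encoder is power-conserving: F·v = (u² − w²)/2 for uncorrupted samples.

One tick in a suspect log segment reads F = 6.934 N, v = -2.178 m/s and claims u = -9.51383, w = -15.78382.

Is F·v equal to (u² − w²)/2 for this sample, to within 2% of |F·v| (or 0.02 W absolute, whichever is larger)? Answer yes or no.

no

F·v = 6.934×(-2.178) = -15.10225 W.
(u² − w²)/2 = (90.51296 − 249.12897)/2 = -79.30801 W.
|Δ| = 64.20575;  2% of max(1, |F·v|) = 0.30205.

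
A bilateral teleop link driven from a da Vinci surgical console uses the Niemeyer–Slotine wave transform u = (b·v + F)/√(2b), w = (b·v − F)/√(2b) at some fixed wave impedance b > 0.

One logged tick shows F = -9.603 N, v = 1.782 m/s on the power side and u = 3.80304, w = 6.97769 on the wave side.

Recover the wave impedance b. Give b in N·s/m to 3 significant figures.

u + w = 10.78073;  u + w = √(2b)·v, so √(2b) = 10.78073/1.782 = 6.04979.
b = (√(2b))²/2 = 36.59999/2 = 18.29999.
(Check via u − w = 2F/√(2b): u − w = -3.17465, 2F/√(2b) = -3.17465.)

b = 18.3 N·s/m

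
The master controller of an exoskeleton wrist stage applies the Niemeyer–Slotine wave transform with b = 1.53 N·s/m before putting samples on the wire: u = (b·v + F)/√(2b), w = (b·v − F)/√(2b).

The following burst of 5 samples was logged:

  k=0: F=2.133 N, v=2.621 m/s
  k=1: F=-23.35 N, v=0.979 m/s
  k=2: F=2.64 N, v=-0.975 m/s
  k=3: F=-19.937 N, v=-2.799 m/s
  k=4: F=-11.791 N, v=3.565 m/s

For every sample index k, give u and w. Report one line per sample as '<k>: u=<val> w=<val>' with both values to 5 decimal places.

0: u=3.51179 w=1.07308
1: u=-12.49203 w=14.20458
2: u=0.65641 w=-2.36196
3: u=-13.84535 w=8.94910
4: u=-3.62236 w=9.85857

k=0: b·v=1.53×2.621=4.01013; √(2b)=1.74929; u=(4.01013+2.133)/1.74929=3.51179, w=(4.01013−2.133)/1.74929=1.07308
k=1: b·v=1.53×0.979=1.49787; √(2b)=1.74929; u=(1.49787+(-23.35))/1.74929=-12.49203, w=(1.49787−(-23.35))/1.74929=14.20458
k=2: b·v=1.53×(-0.975)=-1.49175; √(2b)=1.74929; u=(-1.49175+2.64)/1.74929=0.65641, w=(-1.49175−2.64)/1.74929=-2.36196
k=3: b·v=1.53×(-2.799)=-4.28247; √(2b)=1.74929; u=(-4.28247+(-19.937))/1.74929=-13.84535, w=(-4.28247−(-19.937))/1.74929=8.94910
k=4: b·v=1.53×3.565=5.45445; √(2b)=1.74929; u=(5.45445+(-11.791))/1.74929=-3.62236, w=(5.45445−(-11.791))/1.74929=9.85857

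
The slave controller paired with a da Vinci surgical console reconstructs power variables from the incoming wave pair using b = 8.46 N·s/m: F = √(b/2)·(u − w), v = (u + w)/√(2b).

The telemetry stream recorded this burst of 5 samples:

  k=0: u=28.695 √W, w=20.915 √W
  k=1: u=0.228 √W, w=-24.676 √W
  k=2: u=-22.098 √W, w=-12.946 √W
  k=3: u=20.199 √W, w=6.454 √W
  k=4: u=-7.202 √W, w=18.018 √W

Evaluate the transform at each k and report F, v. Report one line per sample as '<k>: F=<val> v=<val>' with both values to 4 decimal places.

k=0: u−w=7.7800, u+w=49.6100; √(b/2)=2.0567, √(2b)=4.1134; F=2.0567×7.78=16.0011, v=49.6100/4.1134=12.0606
k=1: u−w=24.9040, u+w=-24.4480; √(b/2)=2.0567, √(2b)=4.1134; F=2.0567×24.904=51.2200, v=-24.4480/4.1134=-5.9435
k=2: u−w=-9.1520, u+w=-35.0440; √(b/2)=2.0567, √(2b)=4.1134; F=2.0567×(-9.152)=-18.8229, v=-35.0440/4.1134=-8.5195
k=3: u−w=13.7450, u+w=26.6530; √(b/2)=2.0567, √(2b)=4.1134; F=2.0567×13.745=28.2693, v=26.6530/4.1134=6.4796
k=4: u−w=-25.2200, u+w=10.8160; √(b/2)=2.0567, √(2b)=4.1134; F=2.0567×(-25.22)=-51.8699, v=10.8160/4.1134=2.6295

0: F=16.0011 v=12.0606
1: F=51.2200 v=-5.9435
2: F=-18.8229 v=-8.5195
3: F=28.2693 v=6.4796
4: F=-51.8699 v=2.6295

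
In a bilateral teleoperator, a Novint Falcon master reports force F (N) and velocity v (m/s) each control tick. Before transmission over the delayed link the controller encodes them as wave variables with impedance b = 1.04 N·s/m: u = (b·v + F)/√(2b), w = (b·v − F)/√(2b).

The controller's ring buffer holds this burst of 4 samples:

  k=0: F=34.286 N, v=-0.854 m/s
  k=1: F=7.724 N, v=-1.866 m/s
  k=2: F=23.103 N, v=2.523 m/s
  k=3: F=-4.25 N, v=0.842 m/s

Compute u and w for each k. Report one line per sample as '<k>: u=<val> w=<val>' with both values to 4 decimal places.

k=0: b·v=1.04×(-0.854)=-0.8882; √(2b)=1.4422; u=(-0.8882+34.286)/1.4422=23.1572, w=(-0.8882−34.286)/1.4422=-24.3889
k=1: b·v=1.04×(-1.866)=-1.9406; √(2b)=1.4422; u=(-1.9406+7.724)/1.4422=4.0100, w=(-1.9406−7.724)/1.4422=-6.7012
k=2: b·v=1.04×2.523=2.6239; √(2b)=1.4422; u=(2.6239+23.103)/1.4422=17.8384, w=(2.6239−23.103)/1.4422=-14.1997
k=3: b·v=1.04×0.842=0.8757; √(2b)=1.4422; u=(0.8757+(-4.25))/1.4422=-2.3397, w=(0.8757−(-4.25))/1.4422=3.5540

0: u=23.1572 w=-24.3889
1: u=4.0100 w=-6.7012
2: u=17.8384 w=-14.1997
3: u=-2.3397 w=3.5540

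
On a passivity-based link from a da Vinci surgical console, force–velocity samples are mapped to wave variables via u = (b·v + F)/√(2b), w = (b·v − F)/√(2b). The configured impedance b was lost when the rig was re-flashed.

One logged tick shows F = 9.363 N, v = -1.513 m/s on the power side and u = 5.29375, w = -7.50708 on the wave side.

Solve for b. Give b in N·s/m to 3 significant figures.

b = 1.07 N·s/m

u + w = -2.21333;  u + w = √(2b)·v, so √(2b) = -2.21333/(-1.513) = 1.46288.
b = (√(2b))²/2 = 2.14000/2 = 1.07000.
(Check via u − w = 2F/√(2b): u − w = 12.80083, 2F/√(2b) = 12.80082.)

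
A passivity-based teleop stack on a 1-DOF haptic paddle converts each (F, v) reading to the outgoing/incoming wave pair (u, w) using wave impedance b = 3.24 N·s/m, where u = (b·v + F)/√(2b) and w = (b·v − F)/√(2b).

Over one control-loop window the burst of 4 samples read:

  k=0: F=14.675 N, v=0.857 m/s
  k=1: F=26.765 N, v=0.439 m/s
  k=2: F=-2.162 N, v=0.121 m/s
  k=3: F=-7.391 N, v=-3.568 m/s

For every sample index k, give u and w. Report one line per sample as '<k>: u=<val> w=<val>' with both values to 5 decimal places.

k=0: b·v=3.24×0.857=2.77668; √(2b)=2.54558; u=(2.77668+14.675)/2.54558=6.85567, w=(2.77668−14.675)/2.54558=-4.67410
k=1: b·v=3.24×0.439=1.42236; √(2b)=2.54558; u=(1.42236+26.765)/2.54558=11.07304, w=(1.42236−26.765)/2.54558=-9.95553
k=2: b·v=3.24×0.121=0.39204; √(2b)=2.54558; u=(0.39204+(-2.162))/2.54558=-0.69531, w=(0.39204−(-2.162))/2.54558=1.00332
k=3: b·v=3.24×(-3.568)=-11.56032; √(2b)=2.54558; u=(-11.56032+(-7.391))/2.54558=-7.44478, w=(-11.56032−(-7.391))/2.54558=-1.63786

0: u=6.85567 w=-4.67410
1: u=11.07304 w=-9.95553
2: u=-0.69531 w=1.00332
3: u=-7.44478 w=-1.63786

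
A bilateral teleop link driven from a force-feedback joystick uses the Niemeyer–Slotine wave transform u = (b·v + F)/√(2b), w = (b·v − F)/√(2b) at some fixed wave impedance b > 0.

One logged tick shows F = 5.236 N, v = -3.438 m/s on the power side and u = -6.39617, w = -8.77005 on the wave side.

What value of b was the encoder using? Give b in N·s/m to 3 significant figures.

b = 9.73 N·s/m

u + w = -15.1662;  u + w = √(2b)·v, so √(2b) = -15.1662/(-3.438) = 4.4113.
b = (√(2b))²/2 = 19.4600/2 = 9.7300.
(Check via u − w = 2F/√(2b): u − w = 2.3739, 2F/√(2b) = 2.3739.)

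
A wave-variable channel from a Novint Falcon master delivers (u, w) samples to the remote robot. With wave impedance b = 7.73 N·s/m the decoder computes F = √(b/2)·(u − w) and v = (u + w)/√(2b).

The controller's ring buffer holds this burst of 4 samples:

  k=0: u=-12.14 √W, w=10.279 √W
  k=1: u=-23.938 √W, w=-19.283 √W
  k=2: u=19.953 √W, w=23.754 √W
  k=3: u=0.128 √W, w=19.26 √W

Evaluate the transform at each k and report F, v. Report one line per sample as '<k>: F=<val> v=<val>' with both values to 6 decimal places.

k=0: u−w=-22.419000, u+w=-1.861000; √(b/2)=1.965960, √(2b)=3.931921; F=1.965960×(-22.419)=-44.074865, v=-1.861000/3.931921=-0.473306
k=1: u−w=-4.655000, u+w=-43.221000; √(b/2)=1.965960, √(2b)=3.931921; F=1.965960×(-4.655)=-9.151545, v=-43.221000/3.931921=-10.992338
k=2: u−w=-3.801000, u+w=43.707000; √(b/2)=1.965960, √(2b)=3.931921; F=1.965960×(-3.801)=-7.472615, v=43.707000/3.931921=11.115942
k=3: u−w=-19.132000, u+w=19.388000; √(b/2)=1.965960, √(2b)=3.931921; F=1.965960×(-19.132)=-37.612753, v=19.388000/3.931921=4.930924

0: F=-44.074865 v=-0.473306
1: F=-9.151545 v=-10.992338
2: F=-7.472615 v=11.115942
3: F=-37.612753 v=4.930924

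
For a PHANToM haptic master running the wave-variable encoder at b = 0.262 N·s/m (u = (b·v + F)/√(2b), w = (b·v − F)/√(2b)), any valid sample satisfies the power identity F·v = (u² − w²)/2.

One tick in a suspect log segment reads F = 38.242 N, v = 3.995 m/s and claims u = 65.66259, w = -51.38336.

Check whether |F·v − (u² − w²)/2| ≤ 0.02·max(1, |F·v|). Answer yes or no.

F·v = 38.242×3.995 = 152.7768 W.
(u² − w²)/2 = (4311.5757 − 2640.2497)/2 = 835.6630 W.
|Δ| = 682.8862;  2% of max(1, |F·v|) = 3.0555.

no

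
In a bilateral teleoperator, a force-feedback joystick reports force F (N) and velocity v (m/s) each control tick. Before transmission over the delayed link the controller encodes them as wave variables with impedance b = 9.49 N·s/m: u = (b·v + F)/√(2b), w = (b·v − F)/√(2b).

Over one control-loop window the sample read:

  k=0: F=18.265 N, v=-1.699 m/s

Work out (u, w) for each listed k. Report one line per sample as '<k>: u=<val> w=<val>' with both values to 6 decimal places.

0: u=0.491550 w=-7.893421

k=0: b·v=9.49×(-1.699)=-16.123510; √(2b)=4.356604; u=(-16.123510+18.265)/4.356604=0.491550, w=(-16.123510−18.265)/4.356604=-7.893421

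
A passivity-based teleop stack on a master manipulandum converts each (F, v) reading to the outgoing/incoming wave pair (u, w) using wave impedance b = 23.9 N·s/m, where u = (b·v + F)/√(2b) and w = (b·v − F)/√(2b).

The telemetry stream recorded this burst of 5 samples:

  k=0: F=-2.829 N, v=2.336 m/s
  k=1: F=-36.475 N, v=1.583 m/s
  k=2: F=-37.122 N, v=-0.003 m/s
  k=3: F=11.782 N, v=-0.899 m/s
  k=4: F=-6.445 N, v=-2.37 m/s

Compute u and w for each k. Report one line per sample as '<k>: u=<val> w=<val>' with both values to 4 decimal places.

k=0: b·v=23.9×2.336=55.8304; √(2b)=6.9138; u=(55.8304+(-2.829))/6.9138=7.6661, w=(55.8304−(-2.829))/6.9138=8.4844
k=1: b·v=23.9×1.583=37.8337; √(2b)=6.9138; u=(37.8337+(-36.475))/6.9138=0.1965, w=(37.8337−(-36.475))/6.9138=10.7480
k=2: b·v=23.9×(-0.003)=-0.0717; √(2b)=6.9138; u=(-0.0717+(-37.122))/6.9138=-5.3797, w=(-0.0717−(-37.122))/6.9138=5.3589
k=3: b·v=23.9×(-0.899)=-21.4861; √(2b)=6.9138; u=(-21.4861+11.782)/6.9138=-1.4036, w=(-21.4861−11.782)/6.9138=-4.8119
k=4: b·v=23.9×(-2.37)=-56.6430; √(2b)=6.9138; u=(-56.6430+(-6.445))/6.9138=-9.1250, w=(-56.6430−(-6.445))/6.9138=-7.2606

0: u=7.6661 w=8.4844
1: u=0.1965 w=10.7480
2: u=-5.3797 w=5.3589
3: u=-1.4036 w=-4.8119
4: u=-9.1250 w=-7.2606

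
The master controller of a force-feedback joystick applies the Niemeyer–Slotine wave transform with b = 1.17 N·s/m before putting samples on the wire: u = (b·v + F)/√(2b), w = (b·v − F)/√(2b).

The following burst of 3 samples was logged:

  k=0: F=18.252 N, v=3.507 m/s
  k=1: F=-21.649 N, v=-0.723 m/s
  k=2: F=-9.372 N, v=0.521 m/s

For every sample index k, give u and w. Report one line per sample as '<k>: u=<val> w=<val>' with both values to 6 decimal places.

k=0: b·v=1.17×3.507=4.103190; √(2b)=1.529706; u=(4.103190+18.252)/1.529706=14.614045, w=(4.103190−18.252)/1.529706=-9.249366
k=1: b·v=1.17×(-0.723)=-0.845910; √(2b)=1.529706; u=(-0.845910+(-21.649))/1.529706=-14.705383, w=(-0.845910−(-21.649))/1.529706=13.599405
k=2: b·v=1.17×0.521=0.609570; √(2b)=1.529706; u=(0.609570+(-9.372))/1.529706=-5.728180, w=(0.609570−(-9.372))/1.529706=6.525156

0: u=14.614045 w=-9.249366
1: u=-14.705383 w=13.599405
2: u=-5.728180 w=6.525156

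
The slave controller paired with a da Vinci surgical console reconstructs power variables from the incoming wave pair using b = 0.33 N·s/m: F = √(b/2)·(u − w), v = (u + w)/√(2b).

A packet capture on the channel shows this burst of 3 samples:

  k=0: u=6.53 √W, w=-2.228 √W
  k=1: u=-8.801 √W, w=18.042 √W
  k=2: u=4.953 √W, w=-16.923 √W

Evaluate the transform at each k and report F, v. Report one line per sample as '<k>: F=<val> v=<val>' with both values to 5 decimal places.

0: F=3.55752 v=5.29540
1: F=-10.90368 v=11.37488
2: F=8.88607 v=-14.73405

k=0: u−w=8.75800, u+w=4.30200; √(b/2)=0.40620, √(2b)=0.81240; F=0.40620×8.758=3.55752, v=4.30200/0.81240=5.29540
k=1: u−w=-26.84300, u+w=9.24100; √(b/2)=0.40620, √(2b)=0.81240; F=0.40620×(-26.843)=-10.90368, v=9.24100/0.81240=11.37488
k=2: u−w=21.87600, u+w=-11.97000; √(b/2)=0.40620, √(2b)=0.81240; F=0.40620×21.876=8.88607, v=-11.97000/0.81240=-14.73405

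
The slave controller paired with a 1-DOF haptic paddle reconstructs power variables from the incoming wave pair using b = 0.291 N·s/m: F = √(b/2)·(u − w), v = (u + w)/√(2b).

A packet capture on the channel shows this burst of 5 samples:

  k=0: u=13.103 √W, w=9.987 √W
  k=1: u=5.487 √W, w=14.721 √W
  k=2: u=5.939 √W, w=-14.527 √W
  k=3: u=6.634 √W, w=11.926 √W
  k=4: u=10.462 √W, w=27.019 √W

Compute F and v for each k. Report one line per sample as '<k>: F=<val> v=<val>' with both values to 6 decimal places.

0: F=1.188581 v=30.266517
1: F=-3.522260 v=26.488773
2: F=7.806646 v=-11.257204
3: F=-2.018605 v=24.328564
4: F=-6.315579 v=49.130330

k=0: u−w=3.116000, u+w=23.090000; √(b/2)=0.381445, √(2b)=0.762889; F=0.381445×3.116=1.188581, v=23.090000/0.762889=30.266517
k=1: u−w=-9.234000, u+w=20.208000; √(b/2)=0.381445, √(2b)=0.762889; F=0.381445×(-9.234)=-3.522260, v=20.208000/0.762889=26.488773
k=2: u−w=20.466000, u+w=-8.588000; √(b/2)=0.381445, √(2b)=0.762889; F=0.381445×20.466=7.806646, v=-8.588000/0.762889=-11.257204
k=3: u−w=-5.292000, u+w=18.560000; √(b/2)=0.381445, √(2b)=0.762889; F=0.381445×(-5.292)=-2.018605, v=18.560000/0.762889=24.328564
k=4: u−w=-16.557000, u+w=37.481000; √(b/2)=0.381445, √(2b)=0.762889; F=0.381445×(-16.557)=-6.315579, v=37.481000/0.762889=49.130330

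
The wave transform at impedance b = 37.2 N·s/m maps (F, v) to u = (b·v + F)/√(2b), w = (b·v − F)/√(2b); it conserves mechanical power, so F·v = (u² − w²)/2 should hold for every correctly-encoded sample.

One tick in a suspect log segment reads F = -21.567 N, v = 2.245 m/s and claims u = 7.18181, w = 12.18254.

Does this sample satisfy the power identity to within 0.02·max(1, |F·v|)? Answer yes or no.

yes

F·v = (-21.567)×2.245 = -48.4179 W.
(u² − w²)/2 = (51.5784 − 148.4143)/2 = -48.4179 W.
|Δ| = 0.0000;  2% of max(1, |F·v|) = 0.9684.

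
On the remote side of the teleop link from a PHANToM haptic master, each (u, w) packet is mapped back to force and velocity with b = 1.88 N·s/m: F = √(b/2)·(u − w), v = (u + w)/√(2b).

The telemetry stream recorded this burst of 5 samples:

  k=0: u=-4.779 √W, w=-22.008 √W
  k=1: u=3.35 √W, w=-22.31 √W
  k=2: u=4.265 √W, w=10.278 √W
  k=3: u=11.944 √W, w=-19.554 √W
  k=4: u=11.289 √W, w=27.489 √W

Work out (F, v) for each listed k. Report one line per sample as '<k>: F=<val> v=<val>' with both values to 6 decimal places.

0: F=16.704135 v=-13.814340
1: F=24.878293 v=-9.777873
2: F=-5.829820 v=7.499980
3: F=30.538444 v=-3.924558
4: F=-15.706483 v=19.998227

k=0: u−w=17.229000, u+w=-26.787000; √(b/2)=0.969536, √(2b)=1.939072; F=0.969536×17.229=16.704135, v=-26.787000/1.939072=-13.814340
k=1: u−w=25.660000, u+w=-18.960000; √(b/2)=0.969536, √(2b)=1.939072; F=0.969536×25.66=24.878293, v=-18.960000/1.939072=-9.777873
k=2: u−w=-6.013000, u+w=14.543000; √(b/2)=0.969536, √(2b)=1.939072; F=0.969536×(-6.013)=-5.829820, v=14.543000/1.939072=7.499980
k=3: u−w=31.498000, u+w=-7.610000; √(b/2)=0.969536, √(2b)=1.939072; F=0.969536×31.498=30.538444, v=-7.610000/1.939072=-3.924558
k=4: u−w=-16.200000, u+w=38.778000; √(b/2)=0.969536, √(2b)=1.939072; F=0.969536×(-16.2)=-15.706483, v=38.778000/1.939072=19.998227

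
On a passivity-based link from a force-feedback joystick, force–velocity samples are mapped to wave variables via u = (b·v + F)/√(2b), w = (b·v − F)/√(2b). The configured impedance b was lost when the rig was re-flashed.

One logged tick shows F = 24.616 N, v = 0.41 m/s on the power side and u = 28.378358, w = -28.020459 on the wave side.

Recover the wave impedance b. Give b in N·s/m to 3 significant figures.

u + w = 0.357899;  u + w = √(2b)·v, so √(2b) = 0.357899/0.41 = 0.872924.
b = (√(2b))²/2 = 0.761997/2 = 0.380998.
(Check via u − w = 2F/√(2b): u − w = 56.398817, 2F/√(2b) = 56.398928.)

b = 0.381 N·s/m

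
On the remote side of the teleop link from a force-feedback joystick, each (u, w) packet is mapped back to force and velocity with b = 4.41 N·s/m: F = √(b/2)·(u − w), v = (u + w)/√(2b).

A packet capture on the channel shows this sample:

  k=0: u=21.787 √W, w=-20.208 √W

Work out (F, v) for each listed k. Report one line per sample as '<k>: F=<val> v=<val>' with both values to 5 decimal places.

k=0: u−w=41.99500, u+w=1.57900; √(b/2)=1.48492, √(2b)=2.96985; F=1.48492×41.995=62.35939, v=1.57900/2.96985=0.53168

0: F=62.35939 v=0.53168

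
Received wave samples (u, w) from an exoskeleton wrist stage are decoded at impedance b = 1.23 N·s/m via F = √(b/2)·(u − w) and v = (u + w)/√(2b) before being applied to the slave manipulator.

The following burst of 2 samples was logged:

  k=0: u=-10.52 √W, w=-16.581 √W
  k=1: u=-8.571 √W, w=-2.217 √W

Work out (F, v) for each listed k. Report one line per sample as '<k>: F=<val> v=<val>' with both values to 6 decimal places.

0: F=4.753154 v=-17.278967
1: F=-4.982930 v=-6.878178

k=0: u−w=6.061000, u+w=-27.101000; √(b/2)=0.784219, √(2b)=1.568439; F=0.784219×6.061=4.753154, v=-27.101000/1.568439=-17.278967
k=1: u−w=-6.354000, u+w=-10.788000; √(b/2)=0.784219, √(2b)=1.568439; F=0.784219×(-6.354)=-4.982930, v=-10.788000/1.568439=-6.878178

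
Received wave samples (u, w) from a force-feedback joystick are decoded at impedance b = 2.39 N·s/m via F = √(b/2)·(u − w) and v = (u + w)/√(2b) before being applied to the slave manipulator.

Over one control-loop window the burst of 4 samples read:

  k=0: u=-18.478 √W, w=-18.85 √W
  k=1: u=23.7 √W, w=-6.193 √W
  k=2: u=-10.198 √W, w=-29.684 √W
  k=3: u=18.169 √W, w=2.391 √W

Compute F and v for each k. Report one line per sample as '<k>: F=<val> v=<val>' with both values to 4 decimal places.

k=0: u−w=0.3720, u+w=-37.3280; √(b/2)=1.0932, √(2b)=2.1863; F=1.0932×0.372=0.4067, v=-37.3280/2.1863=-17.0734
k=1: u−w=29.8930, u+w=17.5070; √(b/2)=1.0932, √(2b)=2.1863; F=1.0932×29.893=32.6778, v=17.5070/2.1863=8.0075
k=2: u−w=19.4860, u+w=-39.8820; √(b/2)=1.0932, √(2b)=2.1863; F=1.0932×19.486=21.3013, v=-39.8820/2.1863=-18.2416
k=3: u−w=15.7780, u+w=20.5600; √(b/2)=1.0932, √(2b)=2.1863; F=1.0932×15.778=17.2479, v=20.5600/2.1863=9.4039

0: F=0.4067 v=-17.0734
1: F=32.6778 v=8.0075
2: F=21.3013 v=-18.2416
3: F=17.2479 v=9.4039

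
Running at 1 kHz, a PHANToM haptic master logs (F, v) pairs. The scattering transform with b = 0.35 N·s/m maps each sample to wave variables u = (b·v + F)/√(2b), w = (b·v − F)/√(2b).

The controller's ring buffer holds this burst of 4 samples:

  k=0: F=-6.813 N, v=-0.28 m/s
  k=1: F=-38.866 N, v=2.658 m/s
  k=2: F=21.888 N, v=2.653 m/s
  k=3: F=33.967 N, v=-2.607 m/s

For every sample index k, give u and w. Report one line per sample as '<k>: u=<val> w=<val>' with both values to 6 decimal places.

0: u=-8.260225 w=8.025960
1: u=-45.341834 w=47.565676
2: u=27.270993 w=-25.051334
3: u=39.507744 w=-41.688917

k=0: b·v=0.35×(-0.28)=-0.098000; √(2b)=0.836660; u=(-0.098000+(-6.813))/0.836660=-8.260225, w=(-0.098000−(-6.813))/0.836660=8.025960
k=1: b·v=0.35×2.658=0.930300; √(2b)=0.836660; u=(0.930300+(-38.866))/0.836660=-45.341834, w=(0.930300−(-38.866))/0.836660=47.565676
k=2: b·v=0.35×2.653=0.928550; √(2b)=0.836660; u=(0.928550+21.888)/0.836660=27.270993, w=(0.928550−21.888)/0.836660=-25.051334
k=3: b·v=0.35×(-2.607)=-0.912450; √(2b)=0.836660; u=(-0.912450+33.967)/0.836660=39.507744, w=(-0.912450−33.967)/0.836660=-41.688917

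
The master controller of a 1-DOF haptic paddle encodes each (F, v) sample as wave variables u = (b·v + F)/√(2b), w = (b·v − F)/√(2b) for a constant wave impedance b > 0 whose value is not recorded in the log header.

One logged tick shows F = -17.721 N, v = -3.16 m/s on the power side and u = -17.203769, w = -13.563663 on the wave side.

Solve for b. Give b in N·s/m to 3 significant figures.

b = 47.4 N·s/m

u + w = -30.767432;  u + w = √(2b)·v, so √(2b) = -30.767432/(-3.16) = 9.736529.
b = (√(2b))²/2 = 94.799999/2 = 47.400000.
(Check via u − w = 2F/√(2b): u − w = -3.640106, 2F/√(2b) = -3.640106.)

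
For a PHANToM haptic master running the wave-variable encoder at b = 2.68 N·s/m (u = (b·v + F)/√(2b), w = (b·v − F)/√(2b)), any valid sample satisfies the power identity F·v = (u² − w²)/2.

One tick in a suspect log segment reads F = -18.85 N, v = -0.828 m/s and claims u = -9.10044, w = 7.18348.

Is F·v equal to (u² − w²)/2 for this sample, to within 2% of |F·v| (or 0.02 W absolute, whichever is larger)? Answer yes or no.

F·v = (-18.85)×(-0.828) = 15.6078 W.
(u² − w²)/2 = (82.8180 − 51.6024)/2 = 15.6078 W.
|Δ| = 0.0000;  2% of max(1, |F·v|) = 0.3122.

yes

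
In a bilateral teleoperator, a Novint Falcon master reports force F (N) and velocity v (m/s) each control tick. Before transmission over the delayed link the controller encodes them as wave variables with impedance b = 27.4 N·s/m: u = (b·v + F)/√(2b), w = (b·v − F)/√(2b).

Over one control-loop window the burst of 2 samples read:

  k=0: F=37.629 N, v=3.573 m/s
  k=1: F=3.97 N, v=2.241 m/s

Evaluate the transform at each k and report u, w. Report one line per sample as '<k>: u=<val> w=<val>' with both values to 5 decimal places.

k=0: b·v=27.4×3.573=97.90020; √(2b)=7.40270; u=(97.90020+37.629)/7.40270=18.30807, w=(97.90020−37.629)/7.40270=8.14178
k=1: b·v=27.4×2.241=61.40340; √(2b)=7.40270; u=(61.40340+3.97)/7.40270=8.83102, w=(61.40340−3.97)/7.40270=7.75844

0: u=18.30807 w=8.14178
1: u=8.83102 w=7.75844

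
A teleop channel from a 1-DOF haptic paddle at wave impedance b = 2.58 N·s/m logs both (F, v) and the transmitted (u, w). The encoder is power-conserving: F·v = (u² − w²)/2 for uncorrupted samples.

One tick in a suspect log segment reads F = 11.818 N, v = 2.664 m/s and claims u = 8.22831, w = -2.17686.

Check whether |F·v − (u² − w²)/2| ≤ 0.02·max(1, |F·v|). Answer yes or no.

F·v = 11.818×2.664 = 31.48315 W.
(u² − w²)/2 = (67.70509 − 4.73872)/2 = 31.48318 W.
|Δ| = 0.00003;  2% of max(1, |F·v|) = 0.62966.

yes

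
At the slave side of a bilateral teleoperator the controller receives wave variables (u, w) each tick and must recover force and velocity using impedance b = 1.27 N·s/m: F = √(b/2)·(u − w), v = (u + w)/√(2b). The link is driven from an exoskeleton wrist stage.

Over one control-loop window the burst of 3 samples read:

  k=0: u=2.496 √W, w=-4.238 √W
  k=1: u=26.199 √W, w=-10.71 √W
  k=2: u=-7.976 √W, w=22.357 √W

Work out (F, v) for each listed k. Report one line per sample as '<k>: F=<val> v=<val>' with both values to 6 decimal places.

k=0: u−w=6.734000, u+w=-1.742000; √(b/2)=0.796869, √(2b)=1.593738; F=0.796869×6.734=5.366115, v=-1.742000/1.593738=-1.093028
k=1: u−w=36.909000, u+w=15.489000; √(b/2)=0.796869, √(2b)=1.593738; F=0.796869×36.909=29.411633, v=15.489000/1.593738=9.718663
k=2: u−w=-30.333000, u+w=14.381000; √(b/2)=0.796869, √(2b)=1.593738; F=0.796869×(-30.333)=-24.171424, v=14.381000/1.593738=9.023442

0: F=5.366115 v=-1.093028
1: F=29.411633 v=9.718663
2: F=-24.171424 v=9.023442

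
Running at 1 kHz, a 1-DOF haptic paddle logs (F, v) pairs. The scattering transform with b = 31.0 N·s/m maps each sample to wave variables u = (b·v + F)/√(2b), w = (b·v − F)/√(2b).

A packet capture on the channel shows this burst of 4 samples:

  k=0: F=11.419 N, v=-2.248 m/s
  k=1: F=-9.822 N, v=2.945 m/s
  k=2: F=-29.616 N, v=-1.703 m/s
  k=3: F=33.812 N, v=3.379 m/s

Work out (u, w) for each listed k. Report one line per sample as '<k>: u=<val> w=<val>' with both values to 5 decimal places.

k=0: b·v=31.0×(-2.248)=-69.68800; √(2b)=7.87401; u=(-69.68800+11.419)/7.87401=-7.40017, w=(-69.68800−11.419)/7.87401=-10.30060
k=1: b·v=31.0×2.945=91.29500; √(2b)=7.87401; u=(91.29500+(-9.822))/7.87401=10.34708, w=(91.29500−(-9.822))/7.87401=12.84187
k=2: b·v=31.0×(-1.703)=-52.79300; √(2b)=7.87401; u=(-52.79300+(-29.616))/7.87401=-10.46595, w=(-52.79300−(-29.616))/7.87401=-2.94348
k=3: b·v=31.0×3.379=104.74900; √(2b)=7.87401; u=(104.74900+33.812)/7.87401=17.59726, w=(104.74900−33.812)/7.87401=9.00901

0: u=-7.40017 w=-10.30060
1: u=10.34708 w=12.84187
2: u=-10.46595 w=-2.94348
3: u=17.59726 w=9.00901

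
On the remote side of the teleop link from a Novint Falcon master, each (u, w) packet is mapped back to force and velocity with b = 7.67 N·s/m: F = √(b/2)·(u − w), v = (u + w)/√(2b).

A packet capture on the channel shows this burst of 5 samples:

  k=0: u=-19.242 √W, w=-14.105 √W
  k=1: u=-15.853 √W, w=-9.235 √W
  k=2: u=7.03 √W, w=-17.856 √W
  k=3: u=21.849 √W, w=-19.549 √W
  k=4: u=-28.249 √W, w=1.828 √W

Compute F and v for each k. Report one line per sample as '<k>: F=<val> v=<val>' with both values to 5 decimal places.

k=0: u−w=-5.13700, u+w=-33.34700; √(b/2)=1.95832, √(2b)=3.91663; F=1.95832×(-5.137)=-10.05987, v=-33.34700/3.91663=-8.51420
k=1: u−w=-6.61800, u+w=-25.08800; √(b/2)=1.95832, √(2b)=3.91663; F=1.95832×(-6.618)=-12.96013, v=-25.08800/3.91663=-6.40550
k=2: u−w=24.88600, u+w=-10.82600; √(b/2)=1.95832, √(2b)=3.91663; F=1.95832×24.886=48.73464, v=-10.82600/3.91663=-2.76411
k=3: u−w=41.39800, u+w=2.30000; √(b/2)=1.95832, √(2b)=3.91663; F=1.95832×41.398=81.07035, v=2.30000/3.91663=0.58724
k=4: u−w=-30.07700, u+w=-26.42100; √(b/2)=1.95832, √(2b)=3.91663; F=1.95832×(-30.077)=-58.90026, v=-26.42100/3.91663=-6.74585

0: F=-10.05987 v=-8.51420
1: F=-12.96013 v=-6.40550
2: F=48.73464 v=-2.76411
3: F=81.07035 v=0.58724
4: F=-58.90026 v=-6.74585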